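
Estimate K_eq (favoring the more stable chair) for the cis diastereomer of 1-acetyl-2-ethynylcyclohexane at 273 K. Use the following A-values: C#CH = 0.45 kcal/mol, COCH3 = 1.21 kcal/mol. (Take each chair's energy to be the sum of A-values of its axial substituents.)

C1 and C2 have opposite parity, so for the cis isomer the two substituents are one axial and one equatorial in each chair.
Chair I (ethynyl axial, acetyl equatorial): E = 0.45 kcal/mol; chair II (ethynyl equatorial, acetyl axial): E = 1.21 kcal/mol.
ΔG = 0.76 kcal/mol between the two chairs.
K = exp(ΔG/RT) with R = 1.987×10⁻³ kcal mol⁻¹ K⁻¹ and T = 273 K gives K ≈ 4.06.

K ≈ 4.06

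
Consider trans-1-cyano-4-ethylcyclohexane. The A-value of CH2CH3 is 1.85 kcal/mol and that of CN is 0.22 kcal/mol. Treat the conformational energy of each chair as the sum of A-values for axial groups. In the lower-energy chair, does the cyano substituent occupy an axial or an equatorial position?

C1 and C4 have opposite parity, so for the trans isomer the two substituents are e,e in one chair and a,a in the other.
Chair I (ethyl axial, cyano axial): E = 2.07 kcal/mol.
Chair II (ethyl equatorial, cyano equatorial): E = 0.00 kcal/mol.
Chair II is the more stable (lower-energy) conformer, and in that chair the cyano group is equatorial.

equatorial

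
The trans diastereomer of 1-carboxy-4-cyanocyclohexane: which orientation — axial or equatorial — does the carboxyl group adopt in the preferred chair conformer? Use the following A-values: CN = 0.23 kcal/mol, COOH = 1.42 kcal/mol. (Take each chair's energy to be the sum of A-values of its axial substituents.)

C1 and C4 have opposite parity, so for the trans isomer the two substituents are e,e in one chair and a,a in the other.
Chair I (cyano axial, carboxyl axial): E = 1.65 kcal/mol.
Chair II (cyano equatorial, carboxyl equatorial): E = 0.00 kcal/mol.
Chair II is the more stable (lower-energy) conformer, and in that chair the carboxyl group is equatorial.

equatorial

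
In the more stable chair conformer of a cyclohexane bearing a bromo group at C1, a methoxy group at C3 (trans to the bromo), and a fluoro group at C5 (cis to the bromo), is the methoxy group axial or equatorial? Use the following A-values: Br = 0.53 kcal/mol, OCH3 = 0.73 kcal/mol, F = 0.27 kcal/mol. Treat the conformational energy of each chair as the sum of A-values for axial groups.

Chair I (bromo axial, methoxy equatorial, fluoro axial): E = 0.80 kcal/mol.
Chair II (bromo equatorial, methoxy axial, fluoro equatorial): E = 0.73 kcal/mol.
Chair II is the more stable (lower-energy) conformer, and in that chair the methoxy group is axial.

axial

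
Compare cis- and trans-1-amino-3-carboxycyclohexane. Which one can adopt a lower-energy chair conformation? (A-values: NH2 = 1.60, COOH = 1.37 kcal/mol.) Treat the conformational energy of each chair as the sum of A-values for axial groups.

At 1,3 positions (parity same): cis → (e,e or a,a); trans → (a,e or e,a).
Best chair for cis: E = 0.00 kcal/mol; best chair for trans: E = 1.37 kcal/mol.
The cis isomer is lower by 1.37 kcal/mol.

cis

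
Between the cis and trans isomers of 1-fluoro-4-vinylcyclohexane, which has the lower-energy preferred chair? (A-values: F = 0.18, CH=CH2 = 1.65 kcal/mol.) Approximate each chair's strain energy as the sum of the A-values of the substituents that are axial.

At 1,4 positions (parity opposite): cis → (a,e or e,a); trans → (e,e or a,a).
Best chair for cis: E = 0.18 kcal/mol; best chair for trans: E = 0.00 kcal/mol.
The trans isomer is lower by 0.18 kcal/mol.

trans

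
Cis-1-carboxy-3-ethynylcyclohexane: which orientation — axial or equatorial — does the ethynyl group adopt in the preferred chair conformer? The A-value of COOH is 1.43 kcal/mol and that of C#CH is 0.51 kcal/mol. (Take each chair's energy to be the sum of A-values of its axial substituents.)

C1 and C3 have the same parity, so for the cis isomer the two substituents are e,e in one chair and a,a in the other.
Chair I (carboxyl axial, ethynyl axial): E = 1.94 kcal/mol.
Chair II (carboxyl equatorial, ethynyl equatorial): E = 0.00 kcal/mol.
Chair II is the more stable (lower-energy) conformer, and in that chair the ethynyl group is equatorial.

equatorial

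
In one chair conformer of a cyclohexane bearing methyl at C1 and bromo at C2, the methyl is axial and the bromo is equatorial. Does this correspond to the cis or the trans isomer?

C1 and C2 have opposite parity, so their axial bonds point in opposite directions.
With opposite-parity carbons, two substituents on the same face are one axial and one equatorial; opposite faces give both axial or both equatorial.
Here the groups are axial/equatorial → same face → cis.

cis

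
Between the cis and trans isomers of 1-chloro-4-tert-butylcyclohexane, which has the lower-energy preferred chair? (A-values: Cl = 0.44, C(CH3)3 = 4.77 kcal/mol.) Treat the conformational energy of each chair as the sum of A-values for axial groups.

At 1,4 positions (parity opposite): cis → (a,e or e,a); trans → (e,e or a,a).
Best chair for cis: E = 0.44 kcal/mol; best chair for trans: E = 0.00 kcal/mol.
The trans isomer is lower by 0.44 kcal/mol.

trans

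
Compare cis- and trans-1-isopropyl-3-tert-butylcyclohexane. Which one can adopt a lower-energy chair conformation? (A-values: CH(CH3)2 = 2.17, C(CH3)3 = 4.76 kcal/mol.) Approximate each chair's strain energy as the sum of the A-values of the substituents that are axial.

At 1,3 positions (parity same): cis → (e,e or a,a); trans → (a,e or e,a).
Best chair for cis: E = 0.00 kcal/mol; best chair for trans: E = 2.17 kcal/mol.
The cis isomer is lower by 2.17 kcal/mol.

cis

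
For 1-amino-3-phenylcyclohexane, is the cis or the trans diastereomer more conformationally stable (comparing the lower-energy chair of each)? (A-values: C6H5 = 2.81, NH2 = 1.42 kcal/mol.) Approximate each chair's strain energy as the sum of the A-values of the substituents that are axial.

cis

At 1,3 positions (parity same): cis → (e,e or a,a); trans → (a,e or e,a).
Best chair for cis: E = 0.00 kcal/mol; best chair for trans: E = 1.42 kcal/mol.
The cis isomer is lower by 1.42 kcal/mol.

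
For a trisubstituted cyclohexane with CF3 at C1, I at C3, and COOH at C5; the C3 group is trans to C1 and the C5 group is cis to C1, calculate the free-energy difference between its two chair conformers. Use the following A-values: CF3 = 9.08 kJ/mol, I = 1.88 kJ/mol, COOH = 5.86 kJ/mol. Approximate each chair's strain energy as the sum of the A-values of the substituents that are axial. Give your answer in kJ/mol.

Chair I (trifluoromethyl axial, iodo equatorial, carboxyl axial): E = 14.94 kJ/mol.
Chair II (trifluoromethyl equatorial, iodo axial, carboxyl equatorial): E = 1.88 kJ/mol.
ΔE = 14.94 − 1.88 = 13.06 kJ/mol; chair II is more stable.

13.06 kJ/mol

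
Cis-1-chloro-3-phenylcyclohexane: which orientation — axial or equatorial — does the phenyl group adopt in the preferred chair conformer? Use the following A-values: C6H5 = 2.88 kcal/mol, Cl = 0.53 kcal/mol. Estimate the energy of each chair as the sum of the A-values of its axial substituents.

C1 and C3 have the same parity, so for the cis isomer the two substituents are e,e in one chair and a,a in the other.
Chair I (phenyl axial, chloro axial): E = 3.41 kcal/mol.
Chair II (phenyl equatorial, chloro equatorial): E = 0.00 kcal/mol.
Chair II is the more stable (lower-energy) conformer, and in that chair the phenyl group is equatorial.

equatorial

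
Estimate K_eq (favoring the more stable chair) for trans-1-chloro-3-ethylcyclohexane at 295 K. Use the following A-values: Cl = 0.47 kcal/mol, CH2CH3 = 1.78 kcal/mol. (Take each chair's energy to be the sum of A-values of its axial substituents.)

K ≈ 9.35

C1 and C3 have the same parity, so for the trans isomer the two substituents are one axial and one equatorial in each chair.
Chair I (chloro axial, ethyl equatorial): E = 0.47 kcal/mol; chair II (chloro equatorial, ethyl axial): E = 1.78 kcal/mol.
ΔG = 1.31 kcal/mol between the two chairs.
K = exp(ΔG/RT) with R = 1.987×10⁻³ kcal mol⁻¹ K⁻¹ and T = 295 K gives K ≈ 9.35.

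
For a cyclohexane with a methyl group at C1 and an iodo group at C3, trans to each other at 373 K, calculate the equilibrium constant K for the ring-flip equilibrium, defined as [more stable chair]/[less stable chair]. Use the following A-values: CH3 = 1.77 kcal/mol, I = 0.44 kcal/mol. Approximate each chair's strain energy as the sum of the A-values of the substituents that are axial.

C1 and C3 have the same parity, so for the trans isomer the two substituents are one axial and one equatorial in each chair.
Chair I (methyl axial, iodo equatorial): E = 1.77 kcal/mol; chair II (methyl equatorial, iodo axial): E = 0.44 kcal/mol.
ΔG = 1.33 kcal/mol between the two chairs.
K = exp(ΔG/RT) with R = 1.987×10⁻³ kcal mol⁻¹ K⁻¹ and T = 373 K gives K ≈ 6.02.

K ≈ 6.02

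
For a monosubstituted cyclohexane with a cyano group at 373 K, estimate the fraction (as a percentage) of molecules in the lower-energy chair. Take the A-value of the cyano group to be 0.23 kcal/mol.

One chair has the cyano group axial (E = 0.23 kcal/mol) and the other has it equatorial (E = 0).
ΔG = 0.23 kcal/mol between the two chairs.
K = exp(ΔG/RT) with R = 1.987×10⁻³ kcal mol⁻¹ K⁻¹ and T = 373 K gives K ≈ 1.36.
Fraction in the lower-energy chair = K/(K+1) = 57.7%.

57.7%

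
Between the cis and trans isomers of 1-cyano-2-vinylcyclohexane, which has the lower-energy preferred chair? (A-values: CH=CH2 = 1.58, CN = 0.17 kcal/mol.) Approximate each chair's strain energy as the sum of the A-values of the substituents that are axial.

trans

At 1,2 positions (parity opposite): cis → (a,e or e,a); trans → (e,e or a,a).
Best chair for cis: E = 0.17 kcal/mol; best chair for trans: E = 0.00 kcal/mol.
The trans isomer is lower by 0.17 kcal/mol.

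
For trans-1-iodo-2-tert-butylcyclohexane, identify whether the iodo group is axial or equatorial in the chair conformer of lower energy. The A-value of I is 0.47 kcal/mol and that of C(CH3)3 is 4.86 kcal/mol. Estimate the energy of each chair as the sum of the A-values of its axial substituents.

equatorial

C1 and C2 have opposite parity, so for the trans isomer the two substituents are e,e in one chair and a,a in the other.
Chair I (iodo axial, tert-butyl axial): E = 5.33 kcal/mol.
Chair II (iodo equatorial, tert-butyl equatorial): E = 0.00 kcal/mol.
Chair II is the more stable (lower-energy) conformer, and in that chair the iodo group is equatorial.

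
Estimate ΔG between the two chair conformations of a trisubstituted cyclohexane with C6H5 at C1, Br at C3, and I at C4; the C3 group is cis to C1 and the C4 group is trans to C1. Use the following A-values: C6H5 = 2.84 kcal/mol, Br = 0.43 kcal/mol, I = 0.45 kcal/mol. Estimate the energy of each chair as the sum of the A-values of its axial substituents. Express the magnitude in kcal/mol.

Chair I (phenyl axial, bromo axial, iodo axial): E = 3.72 kcal/mol.
Chair II (phenyl equatorial, bromo equatorial, iodo equatorial): E = 0.00 kcal/mol.
ΔE = 3.72 − 0.00 = 3.72 kcal/mol; chair II is more stable.

3.72 kcal/mol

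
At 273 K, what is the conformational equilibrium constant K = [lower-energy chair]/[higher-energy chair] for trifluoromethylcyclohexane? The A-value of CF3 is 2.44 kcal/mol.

One chair has the trifluoromethyl group axial (E = 2.44 kcal/mol) and the other has it equatorial (E = 0).
ΔG = 2.44 kcal/mol between the two chairs.
K = exp(ΔG/RT) with R = 1.987×10⁻³ kcal mol⁻¹ K⁻¹ and T = 273 K gives K ≈ 89.8.

K ≈ 89.8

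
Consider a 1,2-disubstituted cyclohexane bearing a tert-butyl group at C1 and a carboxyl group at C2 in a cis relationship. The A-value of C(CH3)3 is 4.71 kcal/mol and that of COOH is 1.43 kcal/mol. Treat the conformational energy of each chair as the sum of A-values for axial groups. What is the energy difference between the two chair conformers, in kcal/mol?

3.28 kcal/mol

C1 and C2 have opposite parity, so for the cis isomer the two substituents are one axial and one equatorial in each chair.
Chair I (tert-butyl axial, carboxyl equatorial): E = 4.71 kcal/mol.
Chair II (tert-butyl equatorial, carboxyl axial): E = 1.43 kcal/mol.
ΔE = 4.71 − 1.43 = 3.28 kcal/mol; chair II is more stable.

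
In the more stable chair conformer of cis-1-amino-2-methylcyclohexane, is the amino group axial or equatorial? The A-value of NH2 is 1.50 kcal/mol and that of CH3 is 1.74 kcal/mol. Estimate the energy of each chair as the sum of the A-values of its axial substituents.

C1 and C2 have opposite parity, so for the cis isomer the two substituents are one axial and one equatorial in each chair.
Chair I (amino axial, methyl equatorial): E = 1.50 kcal/mol.
Chair II (amino equatorial, methyl axial): E = 1.74 kcal/mol.
Chair I is the more stable (lower-energy) conformer, and in that chair the amino group is axial.

axial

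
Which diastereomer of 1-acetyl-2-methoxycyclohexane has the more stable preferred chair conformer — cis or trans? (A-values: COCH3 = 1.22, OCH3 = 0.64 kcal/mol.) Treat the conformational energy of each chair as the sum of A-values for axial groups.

At 1,2 positions (parity opposite): cis → (a,e or e,a); trans → (e,e or a,a).
Best chair for cis: E = 0.64 kcal/mol; best chair for trans: E = 0.00 kcal/mol.
The trans isomer is lower by 0.64 kcal/mol.

trans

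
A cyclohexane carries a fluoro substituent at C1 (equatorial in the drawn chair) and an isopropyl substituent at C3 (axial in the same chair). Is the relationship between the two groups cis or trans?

trans

C1 and C3 have the same parity, so their axial bonds point in the same direction.
With same-parity carbons, two substituents on the same face are both axial or both equatorial; opposite faces give one of each.
Here the groups are equatorial/axial → opposite face → trans.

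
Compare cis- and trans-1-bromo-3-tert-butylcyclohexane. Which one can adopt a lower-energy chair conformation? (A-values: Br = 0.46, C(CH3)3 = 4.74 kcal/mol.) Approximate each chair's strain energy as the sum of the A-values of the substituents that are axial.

At 1,3 positions (parity same): cis → (e,e or a,a); trans → (a,e or e,a).
Best chair for cis: E = 0.00 kcal/mol; best chair for trans: E = 0.46 kcal/mol.
The cis isomer is lower by 0.46 kcal/mol.

cis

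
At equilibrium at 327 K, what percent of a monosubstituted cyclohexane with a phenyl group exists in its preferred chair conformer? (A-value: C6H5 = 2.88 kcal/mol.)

One chair has the phenyl group axial (E = 2.88 kcal/mol) and the other has it equatorial (E = 0).
ΔG = 2.88 kcal/mol between the two chairs.
K = exp(ΔG/RT) with R = 1.987×10⁻³ kcal mol⁻¹ K⁻¹ and T = 327 K gives K ≈ 84.1.
Fraction in the lower-energy chair = K/(K+1) = 98.8%.

98.8%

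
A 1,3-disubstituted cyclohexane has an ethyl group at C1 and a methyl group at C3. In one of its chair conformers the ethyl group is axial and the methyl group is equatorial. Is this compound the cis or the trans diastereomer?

C1 and C3 have the same parity, so their axial bonds point in the same direction.
With same-parity carbons, two substituents on the same face are both axial or both equatorial; opposite faces give one of each.
Here the groups are axial/equatorial → opposite face → trans.

trans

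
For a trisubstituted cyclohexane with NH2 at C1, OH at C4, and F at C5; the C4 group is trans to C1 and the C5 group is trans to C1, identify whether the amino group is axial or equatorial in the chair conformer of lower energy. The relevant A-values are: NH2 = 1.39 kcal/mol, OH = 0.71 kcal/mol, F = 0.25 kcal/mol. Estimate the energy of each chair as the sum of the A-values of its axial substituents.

Chair I (amino axial, hydroxyl axial, fluoro equatorial): E = 2.10 kcal/mol.
Chair II (amino equatorial, hydroxyl equatorial, fluoro axial): E = 0.25 kcal/mol.
Chair II is the more stable (lower-energy) conformer, and in that chair the amino group is equatorial.

equatorial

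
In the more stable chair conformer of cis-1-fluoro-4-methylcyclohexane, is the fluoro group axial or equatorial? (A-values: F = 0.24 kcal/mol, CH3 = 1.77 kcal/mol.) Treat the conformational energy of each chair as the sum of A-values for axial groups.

C1 and C4 have opposite parity, so for the cis isomer the two substituents are one axial and one equatorial in each chair.
Chair I (fluoro axial, methyl equatorial): E = 0.24 kcal/mol.
Chair II (fluoro equatorial, methyl axial): E = 1.77 kcal/mol.
Chair I is the more stable (lower-energy) conformer, and in that chair the fluoro group is axial.

axial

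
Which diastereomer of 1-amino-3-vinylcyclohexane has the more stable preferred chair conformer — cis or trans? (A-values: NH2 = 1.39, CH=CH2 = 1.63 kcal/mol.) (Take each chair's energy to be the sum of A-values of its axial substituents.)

At 1,3 positions (parity same): cis → (e,e or a,a); trans → (a,e or e,a).
Best chair for cis: E = 0.00 kcal/mol; best chair for trans: E = 1.39 kcal/mol.
The cis isomer is lower by 1.39 kcal/mol.

cis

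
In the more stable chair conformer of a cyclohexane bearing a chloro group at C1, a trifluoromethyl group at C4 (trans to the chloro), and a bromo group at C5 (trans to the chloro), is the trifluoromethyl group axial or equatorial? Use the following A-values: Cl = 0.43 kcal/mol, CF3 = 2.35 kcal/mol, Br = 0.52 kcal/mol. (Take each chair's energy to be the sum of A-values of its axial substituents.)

Chair I (chloro axial, trifluoromethyl axial, bromo equatorial): E = 2.78 kcal/mol.
Chair II (chloro equatorial, trifluoromethyl equatorial, bromo axial): E = 0.52 kcal/mol.
Chair II is the more stable (lower-energy) conformer, and in that chair the trifluoromethyl group is equatorial.

equatorial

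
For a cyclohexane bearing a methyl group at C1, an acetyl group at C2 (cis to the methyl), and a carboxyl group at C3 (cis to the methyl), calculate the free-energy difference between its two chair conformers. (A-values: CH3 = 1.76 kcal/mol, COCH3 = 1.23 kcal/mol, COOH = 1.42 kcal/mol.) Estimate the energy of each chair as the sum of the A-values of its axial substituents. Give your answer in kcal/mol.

1.95 kcal/mol

Chair I (methyl axial, acetyl equatorial, carboxyl axial): E = 3.18 kcal/mol.
Chair II (methyl equatorial, acetyl axial, carboxyl equatorial): E = 1.23 kcal/mol.
ΔE = 3.18 − 1.23 = 1.95 kcal/mol; chair II is more stable.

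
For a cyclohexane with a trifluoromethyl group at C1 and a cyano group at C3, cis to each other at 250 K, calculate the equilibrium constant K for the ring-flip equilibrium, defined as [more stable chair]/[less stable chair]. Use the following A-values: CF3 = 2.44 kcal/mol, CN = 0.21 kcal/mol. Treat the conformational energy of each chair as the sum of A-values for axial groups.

K ≈ 207

C1 and C3 have the same parity, so for the cis isomer the two substituents are e,e in one chair and a,a in the other.
Chair I (trifluoromethyl axial, cyano axial): E = 2.65 kcal/mol; chair II (trifluoromethyl equatorial, cyano equatorial): E = 0.00 kcal/mol.
ΔG = 2.65 kcal/mol between the two chairs.
K = exp(ΔG/RT) with R = 1.987×10⁻³ kcal mol⁻¹ K⁻¹ and T = 250 K gives K ≈ 207.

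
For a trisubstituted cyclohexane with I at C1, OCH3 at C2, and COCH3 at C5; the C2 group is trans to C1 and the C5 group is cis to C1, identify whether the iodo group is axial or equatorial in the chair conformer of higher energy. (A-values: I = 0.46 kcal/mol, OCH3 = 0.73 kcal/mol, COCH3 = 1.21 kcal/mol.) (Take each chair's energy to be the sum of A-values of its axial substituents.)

Chair I (iodo axial, methoxy axial, acetyl axial): E = 2.40 kcal/mol.
Chair II (iodo equatorial, methoxy equatorial, acetyl equatorial): E = 0.00 kcal/mol.
Chair I is the less stable (higher-energy) conformer, and in that chair the iodo group is axial.

axial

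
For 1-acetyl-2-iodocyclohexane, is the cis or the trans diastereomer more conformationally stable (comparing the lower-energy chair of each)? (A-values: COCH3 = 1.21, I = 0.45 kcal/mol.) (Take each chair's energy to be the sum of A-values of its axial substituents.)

At 1,2 positions (parity opposite): cis → (a,e or e,a); trans → (e,e or a,a).
Best chair for cis: E = 0.45 kcal/mol; best chair for trans: E = 0.00 kcal/mol.
The trans isomer is lower by 0.45 kcal/mol.

trans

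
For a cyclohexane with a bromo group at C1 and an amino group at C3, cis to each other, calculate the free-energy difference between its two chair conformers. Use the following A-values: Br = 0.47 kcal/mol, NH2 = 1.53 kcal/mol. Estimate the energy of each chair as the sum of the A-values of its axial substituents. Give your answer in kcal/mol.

2.00 kcal/mol

C1 and C3 have the same parity, so for the cis isomer the two substituents are e,e in one chair and a,a in the other.
Chair I (bromo axial, amino axial): E = 2.00 kcal/mol.
Chair II (bromo equatorial, amino equatorial): E = 0.00 kcal/mol.
ΔE = 2.00 − 0.00 = 2.00 kcal/mol; chair II is more stable.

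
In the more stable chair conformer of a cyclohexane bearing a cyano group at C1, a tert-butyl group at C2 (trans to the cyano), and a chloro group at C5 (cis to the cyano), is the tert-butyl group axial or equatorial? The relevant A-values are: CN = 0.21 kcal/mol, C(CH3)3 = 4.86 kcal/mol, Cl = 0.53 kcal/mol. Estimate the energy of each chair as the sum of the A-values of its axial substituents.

Chair I (cyano axial, tert-butyl axial, chloro axial): E = 5.60 kcal/mol.
Chair II (cyano equatorial, tert-butyl equatorial, chloro equatorial): E = 0.00 kcal/mol.
Chair II is the more stable (lower-energy) conformer, and in that chair the tert-butyl group is equatorial.

equatorial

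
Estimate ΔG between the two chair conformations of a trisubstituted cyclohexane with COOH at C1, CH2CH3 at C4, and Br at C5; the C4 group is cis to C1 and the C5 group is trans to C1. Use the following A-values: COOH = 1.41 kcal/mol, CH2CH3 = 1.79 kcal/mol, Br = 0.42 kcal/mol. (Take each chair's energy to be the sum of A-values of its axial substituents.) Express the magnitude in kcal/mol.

0.80 kcal/mol

Chair I (carboxyl axial, ethyl equatorial, bromo equatorial): E = 1.41 kcal/mol.
Chair II (carboxyl equatorial, ethyl axial, bromo axial): E = 2.21 kcal/mol.
ΔE = 2.21 − 1.41 = 0.80 kcal/mol; chair I is more stable.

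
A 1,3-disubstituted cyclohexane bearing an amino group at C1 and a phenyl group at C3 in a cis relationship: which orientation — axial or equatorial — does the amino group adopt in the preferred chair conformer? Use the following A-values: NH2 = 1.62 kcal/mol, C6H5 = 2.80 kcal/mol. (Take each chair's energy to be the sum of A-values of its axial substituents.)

equatorial

C1 and C3 have the same parity, so for the cis isomer the two substituents are e,e in one chair and a,a in the other.
Chair I (amino axial, phenyl axial): E = 4.42 kcal/mol.
Chair II (amino equatorial, phenyl equatorial): E = 0.00 kcal/mol.
Chair II is the more stable (lower-energy) conformer, and in that chair the amino group is equatorial.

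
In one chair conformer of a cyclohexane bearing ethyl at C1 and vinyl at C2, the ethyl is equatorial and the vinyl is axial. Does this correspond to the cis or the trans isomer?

C1 and C2 have opposite parity, so their axial bonds point in opposite directions.
With opposite-parity carbons, two substituents on the same face are one axial and one equatorial; opposite faces give both axial or both equatorial.
Here the groups are equatorial/axial → same face → cis.

cis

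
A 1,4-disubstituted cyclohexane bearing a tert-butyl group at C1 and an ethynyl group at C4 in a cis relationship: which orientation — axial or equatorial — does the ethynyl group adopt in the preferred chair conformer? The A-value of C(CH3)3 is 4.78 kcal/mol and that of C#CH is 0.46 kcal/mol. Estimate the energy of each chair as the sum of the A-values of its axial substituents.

axial

C1 and C4 have opposite parity, so for the cis isomer the two substituents are one axial and one equatorial in each chair.
Chair I (tert-butyl axial, ethynyl equatorial): E = 4.78 kcal/mol.
Chair II (tert-butyl equatorial, ethynyl axial): E = 0.46 kcal/mol.
Chair II is the more stable (lower-energy) conformer, and in that chair the ethynyl group is axial.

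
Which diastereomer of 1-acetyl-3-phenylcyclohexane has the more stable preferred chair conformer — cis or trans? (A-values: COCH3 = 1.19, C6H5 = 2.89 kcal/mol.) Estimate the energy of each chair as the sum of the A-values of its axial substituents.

At 1,3 positions (parity same): cis → (e,e or a,a); trans → (a,e or e,a).
Best chair for cis: E = 0.00 kcal/mol; best chair for trans: E = 1.19 kcal/mol.
The cis isomer is lower by 1.19 kcal/mol.

cis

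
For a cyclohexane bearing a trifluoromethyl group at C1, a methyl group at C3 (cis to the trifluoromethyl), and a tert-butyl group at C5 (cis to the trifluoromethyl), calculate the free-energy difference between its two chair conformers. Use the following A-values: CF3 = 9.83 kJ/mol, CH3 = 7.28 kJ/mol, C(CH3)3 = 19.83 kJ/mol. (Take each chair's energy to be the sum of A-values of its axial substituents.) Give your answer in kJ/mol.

36.94 kJ/mol

Chair I (trifluoromethyl axial, methyl axial, tert-butyl axial): E = 36.94 kJ/mol.
Chair II (trifluoromethyl equatorial, methyl equatorial, tert-butyl equatorial): E = 0.00 kJ/mol.
ΔE = 36.94 − 0.00 = 36.94 kJ/mol; chair II is more stable.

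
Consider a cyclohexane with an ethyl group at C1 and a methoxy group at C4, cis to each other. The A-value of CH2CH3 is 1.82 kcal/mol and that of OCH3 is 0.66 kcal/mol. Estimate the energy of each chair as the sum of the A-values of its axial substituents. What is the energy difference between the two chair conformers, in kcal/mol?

1.16 kcal/mol

C1 and C4 have opposite parity, so for the cis isomer the two substituents are one axial and one equatorial in each chair.
Chair I (ethyl axial, methoxy equatorial): E = 1.82 kcal/mol.
Chair II (ethyl equatorial, methoxy axial): E = 0.66 kcal/mol.
ΔE = 1.82 − 0.66 = 1.16 kcal/mol; chair II is more stable.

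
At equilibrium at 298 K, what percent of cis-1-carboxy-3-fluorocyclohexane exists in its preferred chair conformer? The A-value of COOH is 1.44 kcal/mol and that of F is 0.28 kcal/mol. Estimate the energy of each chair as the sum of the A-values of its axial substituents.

94.8%

C1 and C3 have the same parity, so for the cis isomer the two substituents are e,e in one chair and a,a in the other.
Chair I (carboxyl axial, fluoro axial): E = 1.72 kcal/mol; chair II (carboxyl equatorial, fluoro equatorial): E = 0.00 kcal/mol.
ΔG = 1.72 kcal/mol between the two chairs.
K = exp(ΔG/RT) with R = 1.987×10⁻³ kcal mol⁻¹ K⁻¹ and T = 298 K gives K ≈ 18.3.
Fraction in the lower-energy chair = K/(K+1) = 94.8%.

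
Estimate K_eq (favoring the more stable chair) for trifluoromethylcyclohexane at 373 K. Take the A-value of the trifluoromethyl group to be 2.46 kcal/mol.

One chair has the trifluoromethyl group axial (E = 2.46 kcal/mol) and the other has it equatorial (E = 0).
ΔG = 2.46 kcal/mol between the two chairs.
K = exp(ΔG/RT) with R = 1.987×10⁻³ kcal mol⁻¹ K⁻¹ and T = 373 K gives K ≈ 27.6.

K ≈ 27.6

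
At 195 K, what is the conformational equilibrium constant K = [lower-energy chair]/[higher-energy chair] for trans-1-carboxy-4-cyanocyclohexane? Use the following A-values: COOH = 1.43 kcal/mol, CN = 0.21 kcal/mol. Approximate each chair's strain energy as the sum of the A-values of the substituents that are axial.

K ≈ 68.9

C1 and C4 have opposite parity, so for the trans isomer the two substituents are e,e in one chair and a,a in the other.
Chair I (carboxyl axial, cyano axial): E = 1.64 kcal/mol; chair II (carboxyl equatorial, cyano equatorial): E = 0.00 kcal/mol.
ΔG = 1.64 kcal/mol between the two chairs.
K = exp(ΔG/RT) with R = 1.987×10⁻³ kcal mol⁻¹ K⁻¹ and T = 195 K gives K ≈ 68.9.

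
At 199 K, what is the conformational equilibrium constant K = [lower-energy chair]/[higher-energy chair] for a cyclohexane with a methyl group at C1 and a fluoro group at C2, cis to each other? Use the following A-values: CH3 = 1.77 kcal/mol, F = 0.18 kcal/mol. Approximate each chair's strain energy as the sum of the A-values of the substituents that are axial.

K ≈ 55.8

C1 and C2 have opposite parity, so for the cis isomer the two substituents are one axial and one equatorial in each chair.
Chair I (methyl axial, fluoro equatorial): E = 1.77 kcal/mol; chair II (methyl equatorial, fluoro axial): E = 0.18 kcal/mol.
ΔG = 1.59 kcal/mol between the two chairs.
K = exp(ΔG/RT) with R = 1.987×10⁻³ kcal mol⁻¹ K⁻¹ and T = 199 K gives K ≈ 55.8.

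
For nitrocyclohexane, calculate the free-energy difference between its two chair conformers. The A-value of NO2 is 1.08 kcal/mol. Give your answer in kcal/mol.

1.08 kcal/mol

A monosubstituted cyclohexane has one chair with the nitro group axial (E = A = 1.08 kcal/mol) and one with it equatorial (E = 0).
ΔE = 1.08 − 0 = 1.08 kcal/mol.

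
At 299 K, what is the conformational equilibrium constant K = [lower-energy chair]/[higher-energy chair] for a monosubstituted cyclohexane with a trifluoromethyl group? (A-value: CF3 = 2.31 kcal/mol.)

K ≈ 48.8

One chair has the trifluoromethyl group axial (E = 2.31 kcal/mol) and the other has it equatorial (E = 0).
ΔG = 2.31 kcal/mol between the two chairs.
K = exp(ΔG/RT) with R = 1.987×10⁻³ kcal mol⁻¹ K⁻¹ and T = 299 K gives K ≈ 48.8.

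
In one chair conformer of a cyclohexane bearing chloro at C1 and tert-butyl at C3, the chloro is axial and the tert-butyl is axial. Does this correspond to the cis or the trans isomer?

cis

C1 and C3 have the same parity, so their axial bonds point in the same direction.
With same-parity carbons, two substituents on the same face are both axial or both equatorial; opposite faces give one of each.
Here the groups are axial/axial → same face → cis.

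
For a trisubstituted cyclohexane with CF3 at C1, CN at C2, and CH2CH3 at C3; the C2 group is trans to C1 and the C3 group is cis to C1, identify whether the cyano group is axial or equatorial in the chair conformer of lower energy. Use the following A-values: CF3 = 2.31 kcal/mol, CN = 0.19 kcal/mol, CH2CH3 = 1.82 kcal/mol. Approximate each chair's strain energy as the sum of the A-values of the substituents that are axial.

Chair I (trifluoromethyl axial, cyano axial, ethyl axial): E = 4.32 kcal/mol.
Chair II (trifluoromethyl equatorial, cyano equatorial, ethyl equatorial): E = 0.00 kcal/mol.
Chair II is the more stable (lower-energy) conformer, and in that chair the cyano group is equatorial.

equatorial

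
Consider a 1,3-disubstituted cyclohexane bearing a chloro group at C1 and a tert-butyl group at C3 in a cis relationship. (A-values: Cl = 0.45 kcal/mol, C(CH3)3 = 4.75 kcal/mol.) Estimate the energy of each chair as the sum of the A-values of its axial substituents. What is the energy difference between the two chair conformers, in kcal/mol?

5.20 kcal/mol

C1 and C3 have the same parity, so for the cis isomer the two substituents are e,e in one chair and a,a in the other.
Chair I (chloro axial, tert-butyl axial): E = 5.20 kcal/mol.
Chair II (chloro equatorial, tert-butyl equatorial): E = 0.00 kcal/mol.
ΔE = 5.20 − 0.00 = 5.20 kcal/mol; chair II is more stable.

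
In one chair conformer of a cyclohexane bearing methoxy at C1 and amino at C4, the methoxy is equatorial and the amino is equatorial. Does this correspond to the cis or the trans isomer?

trans

C1 and C4 have opposite parity, so their axial bonds point in opposite directions.
With opposite-parity carbons, two substituents on the same face are one axial and one equatorial; opposite faces give both axial or both equatorial.
Here the groups are equatorial/equatorial → opposite face → trans.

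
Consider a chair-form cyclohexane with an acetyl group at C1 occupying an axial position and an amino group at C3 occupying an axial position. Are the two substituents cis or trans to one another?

cis

C1 and C3 have the same parity, so their axial bonds point in the same direction.
With same-parity carbons, two substituents on the same face are both axial or both equatorial; opposite faces give one of each.
Here the groups are axial/axial → same face → cis.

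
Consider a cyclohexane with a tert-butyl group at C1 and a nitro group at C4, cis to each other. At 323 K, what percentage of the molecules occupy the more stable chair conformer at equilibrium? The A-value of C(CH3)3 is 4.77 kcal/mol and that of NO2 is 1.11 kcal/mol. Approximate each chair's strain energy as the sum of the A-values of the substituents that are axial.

99.7%

C1 and C4 have opposite parity, so for the cis isomer the two substituents are one axial and one equatorial in each chair.
Chair I (tert-butyl axial, nitro equatorial): E = 4.77 kcal/mol; chair II (tert-butyl equatorial, nitro axial): E = 1.11 kcal/mol.
ΔG = 3.66 kcal/mol between the two chairs.
K = exp(ΔG/RT) with R = 1.987×10⁻³ kcal mol⁻¹ K⁻¹ and T = 323 K gives K ≈ 300.
Fraction in the lower-energy chair = K/(K+1) = 99.7%.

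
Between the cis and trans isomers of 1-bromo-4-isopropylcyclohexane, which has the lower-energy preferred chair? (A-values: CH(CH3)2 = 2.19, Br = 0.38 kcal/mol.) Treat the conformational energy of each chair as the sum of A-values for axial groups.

At 1,4 positions (parity opposite): cis → (a,e or e,a); trans → (e,e or a,a).
Best chair for cis: E = 0.38 kcal/mol; best chair for trans: E = 0.00 kcal/mol.
The trans isomer is lower by 0.38 kcal/mol.

trans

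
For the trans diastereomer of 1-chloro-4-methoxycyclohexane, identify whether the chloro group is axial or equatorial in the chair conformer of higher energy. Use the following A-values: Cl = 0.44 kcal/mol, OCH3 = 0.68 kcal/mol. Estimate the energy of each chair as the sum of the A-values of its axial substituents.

C1 and C4 have opposite parity, so for the trans isomer the two substituents are e,e in one chair and a,a in the other.
Chair I (chloro axial, methoxy axial): E = 1.12 kcal/mol.
Chair II (chloro equatorial, methoxy equatorial): E = 0.00 kcal/mol.
Chair I is the less stable (higher-energy) conformer, and in that chair the chloro group is axial.

axial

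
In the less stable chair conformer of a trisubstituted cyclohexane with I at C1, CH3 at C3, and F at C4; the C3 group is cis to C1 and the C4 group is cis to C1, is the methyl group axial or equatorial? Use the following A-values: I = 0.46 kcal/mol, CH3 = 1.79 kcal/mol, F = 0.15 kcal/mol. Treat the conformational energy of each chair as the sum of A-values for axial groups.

axial

Chair I (iodo axial, methyl axial, fluoro equatorial): E = 2.25 kcal/mol.
Chair II (iodo equatorial, methyl equatorial, fluoro axial): E = 0.15 kcal/mol.
Chair I is the less stable (higher-energy) conformer, and in that chair the methyl group is axial.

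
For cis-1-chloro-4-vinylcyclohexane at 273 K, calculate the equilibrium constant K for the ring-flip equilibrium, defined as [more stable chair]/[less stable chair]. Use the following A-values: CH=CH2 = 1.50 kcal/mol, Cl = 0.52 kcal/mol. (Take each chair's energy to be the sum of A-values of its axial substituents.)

C1 and C4 have opposite parity, so for the cis isomer the two substituents are one axial and one equatorial in each chair.
Chair I (vinyl axial, chloro equatorial): E = 1.50 kcal/mol; chair II (vinyl equatorial, chloro axial): E = 0.52 kcal/mol.
ΔG = 0.98 kcal/mol between the two chairs.
K = exp(ΔG/RT) with R = 1.987×10⁻³ kcal mol⁻¹ K⁻¹ and T = 273 K gives K ≈ 6.09.

K ≈ 6.09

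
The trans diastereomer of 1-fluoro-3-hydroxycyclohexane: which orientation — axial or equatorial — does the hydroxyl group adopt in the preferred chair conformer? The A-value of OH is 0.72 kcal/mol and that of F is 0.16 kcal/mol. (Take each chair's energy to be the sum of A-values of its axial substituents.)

equatorial

C1 and C3 have the same parity, so for the trans isomer the two substituents are one axial and one equatorial in each chair.
Chair I (hydroxyl axial, fluoro equatorial): E = 0.72 kcal/mol.
Chair II (hydroxyl equatorial, fluoro axial): E = 0.16 kcal/mol.
Chair II is the more stable (lower-energy) conformer, and in that chair the hydroxyl group is equatorial.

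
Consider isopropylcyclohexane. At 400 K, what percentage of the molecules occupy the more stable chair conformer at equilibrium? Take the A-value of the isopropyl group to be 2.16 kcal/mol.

One chair has the isopropyl group axial (E = 2.16 kcal/mol) and the other has it equatorial (E = 0).
ΔG = 2.16 kcal/mol between the two chairs.
K = exp(ΔG/RT) with R = 1.987×10⁻³ kcal mol⁻¹ K⁻¹ and T = 400 K gives K ≈ 15.1.
Fraction in the lower-energy chair = K/(K+1) = 93.8%.

93.8%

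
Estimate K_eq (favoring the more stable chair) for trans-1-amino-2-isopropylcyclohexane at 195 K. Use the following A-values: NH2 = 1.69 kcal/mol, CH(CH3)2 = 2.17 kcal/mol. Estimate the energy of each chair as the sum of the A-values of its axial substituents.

K ≈ 21209

C1 and C2 have opposite parity, so for the trans isomer the two substituents are e,e in one chair and a,a in the other.
Chair I (amino axial, isopropyl axial): E = 3.86 kcal/mol; chair II (amino equatorial, isopropyl equatorial): E = 0.00 kcal/mol.
ΔG = 3.86 kcal/mol between the two chairs.
K = exp(ΔG/RT) with R = 1.987×10⁻³ kcal mol⁻¹ K⁻¹ and T = 195 K gives K ≈ 2.12e+04.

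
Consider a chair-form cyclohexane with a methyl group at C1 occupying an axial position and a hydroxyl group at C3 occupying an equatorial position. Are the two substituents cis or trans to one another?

C1 and C3 have the same parity, so their axial bonds point in the same direction.
With same-parity carbons, two substituents on the same face are both axial or both equatorial; opposite faces give one of each.
Here the groups are axial/equatorial → opposite face → trans.

trans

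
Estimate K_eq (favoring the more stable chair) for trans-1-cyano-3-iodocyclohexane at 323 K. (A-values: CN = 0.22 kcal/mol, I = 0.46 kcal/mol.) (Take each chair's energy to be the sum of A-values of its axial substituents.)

C1 and C3 have the same parity, so for the trans isomer the two substituents are one axial and one equatorial in each chair.
Chair I (cyano axial, iodo equatorial): E = 0.22 kcal/mol; chair II (cyano equatorial, iodo axial): E = 0.46 kcal/mol.
ΔG = 0.24 kcal/mol between the two chairs.
K = exp(ΔG/RT) with R = 1.987×10⁻³ kcal mol⁻¹ K⁻¹ and T = 323 K gives K ≈ 1.45.

K ≈ 1.45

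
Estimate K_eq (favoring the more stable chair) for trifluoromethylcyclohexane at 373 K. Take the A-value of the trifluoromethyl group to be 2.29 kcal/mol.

K ≈ 22.0

One chair has the trifluoromethyl group axial (E = 2.29 kcal/mol) and the other has it equatorial (E = 0).
ΔG = 2.29 kcal/mol between the two chairs.
K = exp(ΔG/RT) with R = 1.987×10⁻³ kcal mol⁻¹ K⁻¹ and T = 373 K gives K ≈ 22.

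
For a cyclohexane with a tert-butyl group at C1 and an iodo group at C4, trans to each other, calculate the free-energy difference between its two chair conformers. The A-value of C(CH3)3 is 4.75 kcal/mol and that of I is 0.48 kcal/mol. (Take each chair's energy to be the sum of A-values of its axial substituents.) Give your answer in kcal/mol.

C1 and C4 have opposite parity, so for the trans isomer the two substituents are e,e in one chair and a,a in the other.
Chair I (tert-butyl axial, iodo axial): E = 5.23 kcal/mol.
Chair II (tert-butyl equatorial, iodo equatorial): E = 0.00 kcal/mol.
ΔE = 5.23 − 0.00 = 5.23 kcal/mol; chair II is more stable.

5.23 kcal/mol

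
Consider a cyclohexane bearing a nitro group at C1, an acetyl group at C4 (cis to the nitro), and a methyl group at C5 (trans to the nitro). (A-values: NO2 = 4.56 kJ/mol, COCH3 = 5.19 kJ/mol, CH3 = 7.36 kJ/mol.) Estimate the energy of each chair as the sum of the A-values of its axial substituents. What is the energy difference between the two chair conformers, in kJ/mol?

Chair I (nitro axial, acetyl equatorial, methyl equatorial): E = 4.56 kJ/mol.
Chair II (nitro equatorial, acetyl axial, methyl axial): E = 12.55 kJ/mol.
ΔE = 12.55 − 4.56 = 7.99 kJ/mol; chair I is more stable.

7.99 kJ/mol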